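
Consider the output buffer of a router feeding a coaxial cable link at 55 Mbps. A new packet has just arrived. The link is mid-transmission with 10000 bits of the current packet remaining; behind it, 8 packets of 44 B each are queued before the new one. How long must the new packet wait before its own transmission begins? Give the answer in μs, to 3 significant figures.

Each queued packet: L/R = 352/55000000 = 6.4 μs.
8 queued → 51.2 μs.
Plus remaining 10000 bits of current packet: 181.818 μs.
Queuing delay = 233 μs.

233 μs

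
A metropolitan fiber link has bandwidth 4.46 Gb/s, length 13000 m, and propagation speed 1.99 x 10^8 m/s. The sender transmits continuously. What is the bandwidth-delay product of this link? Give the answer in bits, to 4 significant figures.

Propagation delay = 13000 / 199000000 = 6.53266e-05 s.
BDP = R × t_prop = 4460000000 × 6.53266e-05 = 291357 bits.

291400 bits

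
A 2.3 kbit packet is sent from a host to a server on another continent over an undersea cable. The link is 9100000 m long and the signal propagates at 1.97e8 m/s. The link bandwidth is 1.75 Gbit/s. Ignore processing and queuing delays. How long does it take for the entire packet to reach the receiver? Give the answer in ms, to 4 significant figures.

L = 2300 bits.
Transmission delay = L/R = 2300 / 1750000000 = 0.00131429 ms.
Propagation delay = d/s = 9100000 m / 197000000 m/s = 46.1929 ms.
Total = 46.19 ms.

46.19 ms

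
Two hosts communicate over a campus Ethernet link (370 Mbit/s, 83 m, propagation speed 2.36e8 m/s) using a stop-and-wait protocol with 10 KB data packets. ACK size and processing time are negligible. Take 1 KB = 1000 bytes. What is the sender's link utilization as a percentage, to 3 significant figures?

99.7 %

t_tx = L/R = 80000/370000000 = 0.000216216 s.
t_prop = 83/236000000 = 3.51695e-07 s; RTT = 7.0339e-07 s.
Cycle = t_tx + RTT = 0.00021692 s.
Utilization = t_tx / cycle = 0.000216216/0.00021692 = 99.7 %.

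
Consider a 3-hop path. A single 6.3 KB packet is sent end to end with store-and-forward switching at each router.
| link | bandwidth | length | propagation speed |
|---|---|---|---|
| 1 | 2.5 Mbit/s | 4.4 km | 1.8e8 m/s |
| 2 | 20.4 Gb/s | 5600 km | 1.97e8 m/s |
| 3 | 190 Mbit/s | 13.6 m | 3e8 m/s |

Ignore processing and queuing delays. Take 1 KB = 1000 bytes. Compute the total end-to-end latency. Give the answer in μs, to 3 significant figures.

48900 μs

L = 50400 bits.
Transmission delays (L/R per hop): 20160, 2.47059, 265.263 μs; sum = 20427.7 μs.
Propagation delays (d/s per hop): 24.4444, 28426.4, 0.0453333 μs; sum = 28450.9 μs.
End-to-end = 48900 μs.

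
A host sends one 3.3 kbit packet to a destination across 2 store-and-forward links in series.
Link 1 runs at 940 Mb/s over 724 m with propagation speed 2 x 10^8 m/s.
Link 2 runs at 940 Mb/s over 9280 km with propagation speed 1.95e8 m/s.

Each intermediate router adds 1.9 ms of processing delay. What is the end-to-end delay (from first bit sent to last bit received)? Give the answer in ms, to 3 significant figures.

49.5 ms

L = 3300 bits.
Transmission delay per hop = L/R = 3300/940000000 = 0.00351064 ms; 2 hops → 0.00702128 ms.
Propagation delays (d/s per hop): 0.00362, 47.5897 ms; sum = 47.5934 ms.
Processing at 1 router(s): 1 × 1.9 ms = 1.9 ms.
End-to-end = 49.5 ms.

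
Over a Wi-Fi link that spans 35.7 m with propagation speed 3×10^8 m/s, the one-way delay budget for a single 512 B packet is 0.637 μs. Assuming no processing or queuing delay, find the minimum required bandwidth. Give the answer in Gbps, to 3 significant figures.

7.91 Gbps

L = 4096 bits.
Propagation delay = 35.7 / 300000000 = 0.119 μs.
Transmission budget = 0.637 − 0.119 = 0.518 μs.
R ≥ L / t_tx = 4096 bits / 5.18e-07 s = 7.91 Gbps.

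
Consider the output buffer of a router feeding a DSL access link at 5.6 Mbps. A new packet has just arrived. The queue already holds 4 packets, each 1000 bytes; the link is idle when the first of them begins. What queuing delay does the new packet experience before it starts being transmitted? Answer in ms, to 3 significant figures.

5.71 ms

Each queued packet: L/R = 8000/5600000 = 1.42857 ms.
4 queued → 5.71429 ms.
Queuing delay = 5.71 ms.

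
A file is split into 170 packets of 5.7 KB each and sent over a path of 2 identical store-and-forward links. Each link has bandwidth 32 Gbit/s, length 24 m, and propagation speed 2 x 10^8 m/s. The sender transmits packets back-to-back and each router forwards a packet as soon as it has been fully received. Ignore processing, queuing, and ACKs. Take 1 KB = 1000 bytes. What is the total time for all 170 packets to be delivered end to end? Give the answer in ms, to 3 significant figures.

0.244 ms

Per-hop transmission t_tx = L/R = 45600/32000000000 = 0.001425 ms.
Per-hop propagation t_prop = 24/200000000 = 0.00012 ms.
Pipeline fill: first packet needs 2·t_tx to clear all hops; remaining 169 packets each add one t_tx.
Total = (2+170-1)·t_tx + 2·t_prop = 171·0.001425 + 2·0.00012 = 0.244 ms.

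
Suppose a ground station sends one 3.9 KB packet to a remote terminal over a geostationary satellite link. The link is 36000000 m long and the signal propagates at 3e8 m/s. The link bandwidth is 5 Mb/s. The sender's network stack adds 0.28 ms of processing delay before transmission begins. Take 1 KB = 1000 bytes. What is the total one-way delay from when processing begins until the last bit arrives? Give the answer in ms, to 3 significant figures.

L = 31200 bits.
Transmission delay = L/R = 31200 / 5000000 = 6.24 ms.
Propagation delay = d/s = 36000000 m / 300000000 m/s = 120 ms.
Plus processing delay 0.28 ms = 0.28 ms.
Total = 127 ms.

127 ms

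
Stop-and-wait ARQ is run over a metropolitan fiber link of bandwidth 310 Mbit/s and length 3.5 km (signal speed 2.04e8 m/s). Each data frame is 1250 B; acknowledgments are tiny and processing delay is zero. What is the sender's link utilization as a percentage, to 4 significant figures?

48.46 %

t_tx = L/R = 10000/310000000 = 3.22581e-05 s.
t_prop = 3500/204000000 = 1.71569e-05 s; RTT = 3.43137e-05 s.
Cycle = t_tx + RTT = 6.65718e-05 s.
Utilization = t_tx / cycle = 3.22581e-05/6.65718e-05 = 48.46 %.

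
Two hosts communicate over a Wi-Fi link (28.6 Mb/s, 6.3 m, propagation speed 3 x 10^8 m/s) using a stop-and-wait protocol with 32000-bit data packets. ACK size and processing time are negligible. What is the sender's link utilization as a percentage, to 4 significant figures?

100.0 %

t_tx = L/R = 32000/28600000 = 0.00111888 s.
t_prop = 6.3/300000000 = 2.1e-08 s; RTT = 4.2e-08 s.
Cycle = t_tx + RTT = 0.00111892 s.
Utilization = t_tx / cycle = 0.00111888/0.00111892 = 100.0 %.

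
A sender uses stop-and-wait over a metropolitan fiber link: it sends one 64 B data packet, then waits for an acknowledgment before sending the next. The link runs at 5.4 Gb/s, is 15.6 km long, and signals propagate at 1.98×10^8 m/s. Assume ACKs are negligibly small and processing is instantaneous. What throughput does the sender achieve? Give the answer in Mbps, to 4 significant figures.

3.247 Mbps

t_tx = L/R = 512/5400000000 = 9.48148e-08 s.
t_prop = 15600/198000000 = 7.87879e-05 s; RTT = 0.000157576 s.
Cycle = t_tx + RTT = 0.000157671 s.
Throughput = L / cycle = 512 / 0.000157671 = 3.247 Mbps.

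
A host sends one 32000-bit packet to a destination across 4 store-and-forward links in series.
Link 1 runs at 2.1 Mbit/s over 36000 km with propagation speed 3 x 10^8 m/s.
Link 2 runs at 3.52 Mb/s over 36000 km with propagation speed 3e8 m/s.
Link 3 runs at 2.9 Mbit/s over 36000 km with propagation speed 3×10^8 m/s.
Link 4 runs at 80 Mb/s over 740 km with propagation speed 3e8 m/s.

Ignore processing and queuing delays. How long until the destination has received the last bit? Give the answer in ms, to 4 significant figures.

398.2 ms

Transmission delays (L/R per hop): 15.2381, 9.09091, 11.0345, 0.4 ms; sum = 35.7635 ms.
Propagation delays (d/s per hop): 120, 120, 120, 2.46667 ms; sum = 362.467 ms.
End-to-end = 398.2 ms.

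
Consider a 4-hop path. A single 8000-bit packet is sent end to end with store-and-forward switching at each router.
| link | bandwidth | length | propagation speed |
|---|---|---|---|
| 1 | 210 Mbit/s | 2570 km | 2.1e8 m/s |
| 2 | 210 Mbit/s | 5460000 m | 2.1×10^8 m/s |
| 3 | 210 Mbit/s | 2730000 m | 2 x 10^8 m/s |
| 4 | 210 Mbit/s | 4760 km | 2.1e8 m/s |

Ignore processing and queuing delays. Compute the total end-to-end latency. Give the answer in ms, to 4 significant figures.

Transmission delay per hop = L/R = 8000/210000000 = 0.0380952 ms; 4 hops → 0.152381 ms.
Propagation delays (d/s per hop): 12.2381, 26, 13.65, 22.6667 ms; sum = 74.5548 ms.
End-to-end = 74.71 ms.

74.71 ms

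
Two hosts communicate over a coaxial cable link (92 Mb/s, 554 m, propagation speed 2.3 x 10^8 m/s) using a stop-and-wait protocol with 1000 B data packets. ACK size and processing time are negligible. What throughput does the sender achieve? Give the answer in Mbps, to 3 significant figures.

t_tx = L/R = 8000/92000000 = 8.69565e-05 s.
t_prop = 554/2.3e+08 = 2.4087e-06 s; RTT = 4.81739e-06 s.
Cycle = t_tx + RTT = 9.17739e-05 s.
Throughput = L / cycle = 8000 / 9.17739e-05 = 87.2 Mbps.

87.2 Mbps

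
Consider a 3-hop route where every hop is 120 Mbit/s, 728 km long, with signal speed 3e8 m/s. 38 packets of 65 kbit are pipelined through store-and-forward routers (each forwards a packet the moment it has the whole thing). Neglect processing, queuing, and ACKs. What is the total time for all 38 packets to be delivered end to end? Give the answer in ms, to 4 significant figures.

Per-hop transmission t_tx = L/R = 65000/120000000 = 0.541667 ms.
Per-hop propagation t_prop = 728000/300000000 = 2.42667 ms.
Pipeline fill: first packet needs 3·t_tx to clear all hops; remaining 37 packets each add one t_tx.
Total = (3+38-1)·t_tx + 3·t_prop = 40·0.541667 + 3·2.42667 = 28.95 ms.

28.95 ms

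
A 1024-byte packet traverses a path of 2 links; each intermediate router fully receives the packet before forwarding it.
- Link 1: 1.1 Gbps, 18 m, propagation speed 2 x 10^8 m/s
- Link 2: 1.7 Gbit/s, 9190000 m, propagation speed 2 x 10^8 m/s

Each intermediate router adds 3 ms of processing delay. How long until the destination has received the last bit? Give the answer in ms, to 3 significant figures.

L = 1024 × 8 = 8192 bits.
Transmission delays (L/R per hop): 0.00744727, 0.00481882 ms; sum = 0.0122661 ms.
Propagation delays (d/s per hop): 9e-05, 45.95 ms; sum = 45.9501 ms.
Processing at 1 router(s): 1 × 3 ms = 3 ms.
End-to-end = 49.0 ms.

49.0 ms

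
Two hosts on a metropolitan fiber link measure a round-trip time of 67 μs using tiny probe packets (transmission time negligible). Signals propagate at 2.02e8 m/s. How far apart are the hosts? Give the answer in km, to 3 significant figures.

One-way propagation = RTT/2 = 33.5 μs.
d = s × t = 202000000 × 3.35e-05 = 6.77 km.

6.77 km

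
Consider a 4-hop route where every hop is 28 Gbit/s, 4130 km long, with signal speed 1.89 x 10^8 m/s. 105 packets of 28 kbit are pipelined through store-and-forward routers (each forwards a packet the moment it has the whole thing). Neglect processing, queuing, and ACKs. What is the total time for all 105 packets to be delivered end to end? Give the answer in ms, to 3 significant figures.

Per-hop transmission t_tx = L/R = 28000/28000000000 = 0.001 ms.
Per-hop propagation t_prop = 4130000/189000000 = 21.8519 ms.
Pipeline fill: first packet needs 4·t_tx to clear all hops; remaining 104 packets each add one t_tx.
Total = (4+105-1)·t_tx + 4·t_prop = 108·0.001 + 4·21.8519 = 87.5 ms.

87.5 ms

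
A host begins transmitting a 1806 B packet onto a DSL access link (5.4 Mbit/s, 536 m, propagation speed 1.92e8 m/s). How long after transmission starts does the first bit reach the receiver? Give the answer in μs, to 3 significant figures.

2.79 μs

First bit experiences only propagation delay: d/s = 536/192000000 = 2.79 μs.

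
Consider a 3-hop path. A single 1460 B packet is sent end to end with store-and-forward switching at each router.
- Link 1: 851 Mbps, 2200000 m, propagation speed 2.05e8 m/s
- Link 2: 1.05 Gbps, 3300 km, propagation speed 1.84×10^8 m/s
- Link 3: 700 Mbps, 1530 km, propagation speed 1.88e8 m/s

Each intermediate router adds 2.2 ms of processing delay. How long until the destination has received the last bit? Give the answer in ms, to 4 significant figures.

41.25 ms

L = 1460 × 8 = 11680 bits.
Transmission delays (L/R per hop): 0.013725, 0.0111238, 0.0166857 ms; sum = 0.0415346 ms.
Propagation delays (d/s per hop): 10.7317, 17.9348, 8.1383 ms; sum = 36.8048 ms.
Processing at 2 router(s): 2 × 2.2 ms = 4.4 ms.
End-to-end = 41.25 ms.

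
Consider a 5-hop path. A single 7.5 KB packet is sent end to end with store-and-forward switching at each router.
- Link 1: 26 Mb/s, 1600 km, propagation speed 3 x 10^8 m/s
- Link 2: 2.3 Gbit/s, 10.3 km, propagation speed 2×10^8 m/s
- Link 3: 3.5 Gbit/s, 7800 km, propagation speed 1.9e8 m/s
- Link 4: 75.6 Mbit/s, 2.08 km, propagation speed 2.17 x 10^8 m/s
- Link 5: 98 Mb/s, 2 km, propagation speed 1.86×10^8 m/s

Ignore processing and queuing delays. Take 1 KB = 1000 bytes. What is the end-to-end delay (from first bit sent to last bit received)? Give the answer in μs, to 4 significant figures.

50210 μs

L = 60000 bits.
Transmission delays (L/R per hop): 2307.69, 26.087, 17.1429, 793.651, 612.245 μs; sum = 3756.82 μs.
Propagation delays (d/s per hop): 5333.33, 51.5, 41052.6, 9.58525, 10.7527 μs; sum = 46457.8 μs.
End-to-end = 50210 μs.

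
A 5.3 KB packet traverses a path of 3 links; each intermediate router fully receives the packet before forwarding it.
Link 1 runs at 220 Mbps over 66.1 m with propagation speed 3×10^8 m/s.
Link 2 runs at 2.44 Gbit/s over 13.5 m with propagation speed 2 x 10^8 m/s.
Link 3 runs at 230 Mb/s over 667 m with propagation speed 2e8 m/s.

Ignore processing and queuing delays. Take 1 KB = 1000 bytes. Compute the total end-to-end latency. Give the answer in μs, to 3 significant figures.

L = 42400 bits.
Transmission delays (L/R per hop): 192.727, 17.377, 184.348 μs; sum = 394.452 μs.
Propagation delays (d/s per hop): 0.220333, 0.0675, 3.335 μs; sum = 3.62283 μs.
End-to-end = 398 μs.

398 μs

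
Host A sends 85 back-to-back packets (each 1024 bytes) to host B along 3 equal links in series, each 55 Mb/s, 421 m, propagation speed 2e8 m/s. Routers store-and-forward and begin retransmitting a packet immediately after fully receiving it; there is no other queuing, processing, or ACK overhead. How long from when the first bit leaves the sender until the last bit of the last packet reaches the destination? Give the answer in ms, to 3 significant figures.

Per-hop transmission t_tx = L/R = 8192/55000000 = 0.148945 ms.
Per-hop propagation t_prop = 421/200000000 = 0.002105 ms.
Pipeline fill: first packet needs 3·t_tx to clear all hops; remaining 84 packets each add one t_tx.
Total = (3+85-1)·t_tx + 3·t_prop = 87·0.148945 + 3·0.002105 = 13.0 ms.

13.0 ms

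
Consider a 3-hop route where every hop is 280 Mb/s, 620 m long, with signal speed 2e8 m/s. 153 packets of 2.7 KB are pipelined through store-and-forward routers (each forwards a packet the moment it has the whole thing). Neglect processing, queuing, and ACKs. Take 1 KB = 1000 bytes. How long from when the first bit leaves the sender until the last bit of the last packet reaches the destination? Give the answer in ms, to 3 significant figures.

Per-hop transmission t_tx = L/R = 21600/280000000 = 0.0771429 ms.
Per-hop propagation t_prop = 620/200000000 = 0.0031 ms.
Pipeline fill: first packet needs 3·t_tx to clear all hops; remaining 152 packets each add one t_tx.
Total = (3+153-1)·t_tx + 3·t_prop = 155·0.0771429 + 3·0.0031 = 12.0 ms.

12.0 ms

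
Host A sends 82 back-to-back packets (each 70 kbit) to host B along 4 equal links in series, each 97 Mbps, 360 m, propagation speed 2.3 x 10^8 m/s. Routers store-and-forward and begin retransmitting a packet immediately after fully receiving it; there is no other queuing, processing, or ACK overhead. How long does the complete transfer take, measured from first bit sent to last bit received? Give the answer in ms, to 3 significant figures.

61.3 ms

Per-hop transmission t_tx = L/R = 70000/97000000 = 0.721649 ms.
Per-hop propagation t_prop = 360/2.3e+08 = 0.00156522 ms.
Pipeline fill: first packet needs 4·t_tx to clear all hops; remaining 81 packets each add one t_tx.
Total = (4+82-1)·t_tx + 4·t_prop = 85·0.721649 + 4·0.00156522 = 61.3 ms.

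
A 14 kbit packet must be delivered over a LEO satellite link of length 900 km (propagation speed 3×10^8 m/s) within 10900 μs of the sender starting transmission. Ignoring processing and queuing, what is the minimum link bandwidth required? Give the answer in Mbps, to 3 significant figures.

1.77 Mbps

Propagation delay = 900000 / 300000000 = 3000 μs.
Transmission budget = 10900 − 3000 = 7900 μs.
R ≥ L / t_tx = 14000 bits / 0.0079 s = 1.77 Mbps.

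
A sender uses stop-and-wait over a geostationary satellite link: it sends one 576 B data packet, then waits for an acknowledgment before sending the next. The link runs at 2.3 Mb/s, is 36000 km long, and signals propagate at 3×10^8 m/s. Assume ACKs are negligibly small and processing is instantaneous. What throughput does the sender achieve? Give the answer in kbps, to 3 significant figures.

t_tx = L/R = 4608/2300000 = 0.00200348 s.
t_prop = 36000000/300000000 = 0.12 s; RTT = 0.24 s.
Cycle = t_tx + RTT = 0.242003 s.
Throughput = L / cycle = 4608 / 0.242003 = 19.0 kbps.

19.0 kbps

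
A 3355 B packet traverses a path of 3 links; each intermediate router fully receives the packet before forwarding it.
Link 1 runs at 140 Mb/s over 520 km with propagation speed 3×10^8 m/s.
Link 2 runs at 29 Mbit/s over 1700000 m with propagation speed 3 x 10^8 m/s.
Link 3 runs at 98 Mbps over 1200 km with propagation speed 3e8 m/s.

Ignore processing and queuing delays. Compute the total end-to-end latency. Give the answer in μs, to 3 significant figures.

L = 3355 × 8 = 26840 bits.
Transmission delays (L/R per hop): 191.714, 925.517, 273.878 μs; sum = 1391.11 μs.
Propagation delays (d/s per hop): 1733.33, 5666.67, 4000 μs; sum = 11400 μs.
End-to-end = 12800 μs.

12800 μs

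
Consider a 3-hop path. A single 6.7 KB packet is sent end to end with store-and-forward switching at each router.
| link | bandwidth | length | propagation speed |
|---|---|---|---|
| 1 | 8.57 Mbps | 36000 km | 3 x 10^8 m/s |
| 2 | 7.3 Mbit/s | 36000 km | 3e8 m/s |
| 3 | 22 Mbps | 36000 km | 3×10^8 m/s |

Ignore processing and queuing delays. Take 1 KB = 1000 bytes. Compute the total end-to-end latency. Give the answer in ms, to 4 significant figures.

376.0 ms

L = 53600 bits.
Transmission delays (L/R per hop): 6.25438, 7.34247, 2.43636 ms; sum = 16.0332 ms.
Propagation delays (d/s per hop): 120, 120, 120 ms; sum = 360 ms.
End-to-end = 376.0 ms.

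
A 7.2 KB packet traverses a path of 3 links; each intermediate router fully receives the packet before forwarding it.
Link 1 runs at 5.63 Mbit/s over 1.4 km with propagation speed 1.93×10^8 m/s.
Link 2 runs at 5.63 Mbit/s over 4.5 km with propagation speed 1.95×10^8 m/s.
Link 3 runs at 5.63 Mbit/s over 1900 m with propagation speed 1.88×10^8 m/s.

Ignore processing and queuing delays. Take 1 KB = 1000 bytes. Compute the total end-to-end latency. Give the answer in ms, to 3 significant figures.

30.7 ms

L = 57600 bits.
Transmission delay per hop = L/R = 57600/5630000 = 10.2309 ms; 3 hops → 30.6927 ms.
Propagation delays (d/s per hop): 0.00725389, 0.0230769, 0.0101064 ms; sum = 0.0404372 ms.
End-to-end = 30.7 ms.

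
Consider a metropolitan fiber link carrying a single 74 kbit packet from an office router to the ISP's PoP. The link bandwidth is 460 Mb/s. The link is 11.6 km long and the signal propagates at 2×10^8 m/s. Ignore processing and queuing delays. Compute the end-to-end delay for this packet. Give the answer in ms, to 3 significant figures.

L = 74000 bits.
Transmission delay = L/R = 74000 / 460000000 = 0.16087 ms.
Propagation delay = d/s = 11600 m / 200000000 m/s = 0.058 ms.
Total = 0.219 ms.

0.219 ms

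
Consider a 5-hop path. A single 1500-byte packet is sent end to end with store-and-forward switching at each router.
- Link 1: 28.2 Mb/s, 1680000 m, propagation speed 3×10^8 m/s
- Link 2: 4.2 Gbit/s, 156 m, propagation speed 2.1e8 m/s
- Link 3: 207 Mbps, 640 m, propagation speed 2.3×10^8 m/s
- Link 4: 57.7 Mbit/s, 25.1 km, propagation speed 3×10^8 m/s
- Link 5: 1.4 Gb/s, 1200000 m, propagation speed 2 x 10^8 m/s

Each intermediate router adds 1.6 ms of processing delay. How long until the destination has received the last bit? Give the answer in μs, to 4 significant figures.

L = 1500 × 8 = 12000 bits.
Transmission delays (L/R per hop): 425.532, 2.85714, 57.971, 207.972, 8.57143 μs; sum = 702.904 μs.
Propagation delays (d/s per hop): 5600, 0.742857, 2.78261, 83.6667, 6000 μs; sum = 11687.2 μs.
Processing at 4 router(s): 4 × 1.6 ms = 6400 μs.
End-to-end = 18790 μs.

18790 μs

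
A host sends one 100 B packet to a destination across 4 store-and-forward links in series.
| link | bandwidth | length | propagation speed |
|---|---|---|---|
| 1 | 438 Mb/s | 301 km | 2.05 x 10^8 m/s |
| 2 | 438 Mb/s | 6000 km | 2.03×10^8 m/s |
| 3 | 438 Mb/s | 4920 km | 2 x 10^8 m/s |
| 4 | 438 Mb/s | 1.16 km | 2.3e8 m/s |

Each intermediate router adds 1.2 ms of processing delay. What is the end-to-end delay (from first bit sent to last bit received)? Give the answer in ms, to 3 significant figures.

59.2 ms

L = 100 × 8 = 800 bits.
Transmission delay per hop = L/R = 800/438000000 = 0.00182648 ms; 4 hops → 0.00730594 ms.
Propagation delays (d/s per hop): 1.46829, 29.5567, 24.6, 0.00504348 ms; sum = 55.63 ms.
Processing at 3 router(s): 3 × 1.2 ms = 3.6 ms.
End-to-end = 59.2 ms.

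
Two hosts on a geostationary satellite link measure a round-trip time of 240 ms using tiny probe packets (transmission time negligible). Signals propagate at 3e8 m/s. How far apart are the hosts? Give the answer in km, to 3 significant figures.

36000 km

One-way propagation = RTT/2 = 120 ms.
d = s × t = 300000000 × 0.12 = 36000 km.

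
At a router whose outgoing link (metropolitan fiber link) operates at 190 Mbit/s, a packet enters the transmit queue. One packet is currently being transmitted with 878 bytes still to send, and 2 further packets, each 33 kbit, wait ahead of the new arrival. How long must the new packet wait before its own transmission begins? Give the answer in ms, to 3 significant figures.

Each queued packet: L/R = 33000/190000000 = 0.173684 ms.
2 queued → 0.347368 ms.
Plus remaining 7024 bits of current packet: 0.0369684 ms.
Queuing delay = 0.384 ms.

0.384 ms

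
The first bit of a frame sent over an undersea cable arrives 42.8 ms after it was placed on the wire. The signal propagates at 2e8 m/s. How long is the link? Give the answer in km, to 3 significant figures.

8560 km

d = s × t_prop = 200000000 × 0.0428 = 8560 km.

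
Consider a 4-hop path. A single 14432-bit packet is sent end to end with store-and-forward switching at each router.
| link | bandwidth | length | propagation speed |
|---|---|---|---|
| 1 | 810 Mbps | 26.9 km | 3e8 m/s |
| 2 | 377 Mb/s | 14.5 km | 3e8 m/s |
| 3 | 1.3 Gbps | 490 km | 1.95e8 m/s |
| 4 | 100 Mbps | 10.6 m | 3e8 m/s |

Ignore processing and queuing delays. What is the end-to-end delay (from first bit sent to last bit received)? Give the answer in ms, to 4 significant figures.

Transmission delays (L/R per hop): 0.0178173, 0.0382812, 0.0111015, 0.14432 ms; sum = 0.21152 ms.
Propagation delays (d/s per hop): 0.0896667, 0.0483333, 2.51282, 3.53333e-05 ms; sum = 2.65086 ms.
End-to-end = 2.862 ms.

2.862 ms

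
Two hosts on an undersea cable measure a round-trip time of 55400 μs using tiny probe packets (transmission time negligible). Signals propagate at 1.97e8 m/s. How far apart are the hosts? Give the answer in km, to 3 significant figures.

5460 km

One-way propagation = RTT/2 = 27700 μs.
d = s × t = 197000000 × 0.0277 = 5460 km.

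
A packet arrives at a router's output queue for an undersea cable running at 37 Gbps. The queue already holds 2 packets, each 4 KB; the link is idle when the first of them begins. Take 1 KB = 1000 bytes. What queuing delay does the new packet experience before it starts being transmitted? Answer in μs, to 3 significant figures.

1.73 μs

Each queued packet: L/R = 32000/37000000000 = 0.864865 μs.
2 queued → 1.72973 μs.
Queuing delay = 1.73 μs.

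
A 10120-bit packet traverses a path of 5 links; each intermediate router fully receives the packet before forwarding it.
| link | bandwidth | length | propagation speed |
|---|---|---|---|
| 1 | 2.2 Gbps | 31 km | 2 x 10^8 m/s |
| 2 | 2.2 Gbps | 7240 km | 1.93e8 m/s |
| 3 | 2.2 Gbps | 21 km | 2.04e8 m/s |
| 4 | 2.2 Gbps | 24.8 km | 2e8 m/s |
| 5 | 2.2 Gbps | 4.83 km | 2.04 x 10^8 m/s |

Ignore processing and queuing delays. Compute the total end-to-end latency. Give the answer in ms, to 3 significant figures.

Transmission delay per hop = L/R = 10120/2200000000 = 0.0046 ms; 5 hops → 0.023 ms.
Propagation delays (d/s per hop): 0.155, 37.513, 0.102941, 0.124, 0.0236765 ms; sum = 37.9186 ms.
End-to-end = 37.9 ms.

37.9 ms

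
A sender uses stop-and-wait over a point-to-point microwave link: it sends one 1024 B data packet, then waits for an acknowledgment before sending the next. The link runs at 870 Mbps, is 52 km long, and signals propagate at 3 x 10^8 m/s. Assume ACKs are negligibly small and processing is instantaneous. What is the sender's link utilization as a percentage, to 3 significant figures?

t_tx = L/R = 8192/870000000 = 9.41609e-06 s.
t_prop = 52000/300000000 = 0.000173333 s; RTT = 0.000346667 s.
Cycle = t_tx + RTT = 0.000356083 s.
Utilization = t_tx / cycle = 9.41609e-06/0.000356083 = 2.64 %.

2.64 %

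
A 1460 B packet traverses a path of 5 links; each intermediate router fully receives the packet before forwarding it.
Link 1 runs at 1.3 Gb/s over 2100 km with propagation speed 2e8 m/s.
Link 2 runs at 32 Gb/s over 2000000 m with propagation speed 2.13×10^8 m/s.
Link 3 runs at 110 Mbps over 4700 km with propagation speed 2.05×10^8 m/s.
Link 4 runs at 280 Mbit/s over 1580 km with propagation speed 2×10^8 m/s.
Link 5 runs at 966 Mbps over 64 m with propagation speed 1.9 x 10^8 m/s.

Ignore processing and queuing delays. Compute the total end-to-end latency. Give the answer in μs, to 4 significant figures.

L = 1460 × 8 = 11680 bits.
Transmission delays (L/R per hop): 8.98462, 0.365, 106.182, 41.7143, 12.0911 μs; sum = 169.337 μs.
Propagation delays (d/s per hop): 10500, 9389.67, 22926.8, 7900, 0.336842 μs; sum = 50716.8 μs.
End-to-end = 50890 μs.

50890 μs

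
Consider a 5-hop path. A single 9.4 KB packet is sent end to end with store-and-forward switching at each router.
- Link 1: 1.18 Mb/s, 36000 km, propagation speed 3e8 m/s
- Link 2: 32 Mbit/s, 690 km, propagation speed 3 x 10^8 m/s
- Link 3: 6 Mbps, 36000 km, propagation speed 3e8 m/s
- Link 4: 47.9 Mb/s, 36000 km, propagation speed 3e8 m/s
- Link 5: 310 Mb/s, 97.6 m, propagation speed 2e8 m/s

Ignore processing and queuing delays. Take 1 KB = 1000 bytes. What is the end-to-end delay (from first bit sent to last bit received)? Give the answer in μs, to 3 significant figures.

L = 75200 bits.
Transmission delays (L/R per hop): 63728.8, 2350, 12533.3, 1569.94, 242.581 μs; sum = 80424.7 μs.
Propagation delays (d/s per hop): 120000, 2300, 120000, 120000, 0.488 μs; sum = 362300 μs.
End-to-end = 443000 μs.

443000 μs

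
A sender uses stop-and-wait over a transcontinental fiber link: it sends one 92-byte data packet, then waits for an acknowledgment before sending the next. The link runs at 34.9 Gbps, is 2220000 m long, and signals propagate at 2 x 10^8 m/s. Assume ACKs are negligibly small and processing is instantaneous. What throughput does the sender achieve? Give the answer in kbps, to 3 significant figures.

33.2 kbps

t_tx = L/R = 736/34900000000 = 2.10888e-08 s.
t_prop = 2220000/200000000 = 0.0111 s; RTT = 0.0222 s.
Cycle = t_tx + RTT = 0.0222 s.
Throughput = L / cycle = 736 / 0.0222 = 33.2 kbps.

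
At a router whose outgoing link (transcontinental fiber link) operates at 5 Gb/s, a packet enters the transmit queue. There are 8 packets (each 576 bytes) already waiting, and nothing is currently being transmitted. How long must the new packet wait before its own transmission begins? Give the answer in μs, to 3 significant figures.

Each queued packet: L/R = 4608/5000000000 = 0.9216 μs.
8 queued → 7.3728 μs.
Queuing delay = 7.37 μs.

7.37 μs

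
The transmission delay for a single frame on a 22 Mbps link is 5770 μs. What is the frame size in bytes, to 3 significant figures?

L = R × t_tx = 22000000 b/s × 0.00577 s = 126940 bits.
In bytes: 126940 / 8 = 15900 bytes.

15900 bytes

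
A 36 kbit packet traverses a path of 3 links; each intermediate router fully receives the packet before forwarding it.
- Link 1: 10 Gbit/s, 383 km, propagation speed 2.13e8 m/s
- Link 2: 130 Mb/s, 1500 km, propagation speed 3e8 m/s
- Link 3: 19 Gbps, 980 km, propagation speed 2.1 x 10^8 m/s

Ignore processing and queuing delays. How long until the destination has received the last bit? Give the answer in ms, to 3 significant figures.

L = 36000 bits.
Transmission delays (L/R per hop): 0.0036, 0.276923, 0.00189474 ms; sum = 0.282418 ms.
Propagation delays (d/s per hop): 1.79812, 5, 4.66667 ms; sum = 11.4648 ms.
End-to-end = 11.7 ms.

11.7 ms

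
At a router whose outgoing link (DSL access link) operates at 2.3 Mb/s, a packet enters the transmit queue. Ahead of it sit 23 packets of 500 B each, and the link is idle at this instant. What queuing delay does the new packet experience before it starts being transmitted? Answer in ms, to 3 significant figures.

Each queued packet: L/R = 4000/2300000 = 1.73913 ms.
23 queued → 40 ms.
Queuing delay = 40.0 ms.

40.0 ms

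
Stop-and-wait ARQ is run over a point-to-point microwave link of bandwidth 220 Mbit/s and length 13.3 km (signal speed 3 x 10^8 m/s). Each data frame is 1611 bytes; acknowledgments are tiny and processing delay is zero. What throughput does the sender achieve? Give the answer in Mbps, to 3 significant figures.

87.5 Mbps

t_tx = L/R = 12888/220000000 = 5.85818e-05 s.
t_prop = 13300/300000000 = 4.43333e-05 s; RTT = 8.86667e-05 s.
Cycle = t_tx + RTT = 0.000147248 s.
Throughput = L / cycle = 12888 / 0.000147248 = 87.5 Mbps.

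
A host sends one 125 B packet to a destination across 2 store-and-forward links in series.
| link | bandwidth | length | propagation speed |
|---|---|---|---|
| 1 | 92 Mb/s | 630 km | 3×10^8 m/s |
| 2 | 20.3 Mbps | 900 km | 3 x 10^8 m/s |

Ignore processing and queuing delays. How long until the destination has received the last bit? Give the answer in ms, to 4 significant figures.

L = 125 × 8 = 1000 bits.
Transmission delays (L/R per hop): 0.0108696, 0.0492611 ms; sum = 0.0601306 ms.
Propagation delays (d/s per hop): 2.1, 3 ms; sum = 5.1 ms.
End-to-end = 5.160 ms.

5.160 ms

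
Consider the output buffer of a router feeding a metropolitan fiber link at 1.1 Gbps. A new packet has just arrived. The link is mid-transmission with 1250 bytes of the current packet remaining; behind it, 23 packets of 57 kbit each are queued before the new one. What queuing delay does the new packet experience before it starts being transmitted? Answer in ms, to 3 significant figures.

Each queued packet: L/R = 57000/1100000000 = 0.0518182 ms.
23 queued → 1.19182 ms.
Plus remaining 10000 bits of current packet: 0.00909091 ms.
Queuing delay = 1.20 ms.

1.20 ms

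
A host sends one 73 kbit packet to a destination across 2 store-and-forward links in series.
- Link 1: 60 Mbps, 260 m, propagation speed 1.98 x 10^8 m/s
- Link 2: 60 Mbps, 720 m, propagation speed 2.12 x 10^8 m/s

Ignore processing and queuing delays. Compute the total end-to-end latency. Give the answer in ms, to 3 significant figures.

L = 73000 bits.
Transmission delay per hop = L/R = 73000/60000000 = 1.21667 ms; 2 hops → 2.43333 ms.
Propagation delays (d/s per hop): 0.00131313, 0.00339623 ms; sum = 0.00470936 ms.
End-to-end = 2.44 ms.

2.44 ms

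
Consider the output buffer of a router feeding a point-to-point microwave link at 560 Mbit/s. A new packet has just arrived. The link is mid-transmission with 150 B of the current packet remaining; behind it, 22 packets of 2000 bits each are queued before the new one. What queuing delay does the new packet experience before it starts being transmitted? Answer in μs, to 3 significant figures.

Each queued packet: L/R = 2000/560000000 = 3.57143 μs.
22 queued → 78.5714 μs.
Plus remaining 1200 bits of current packet: 2.14286 μs.
Queuing delay = 80.7 μs.

80.7 μs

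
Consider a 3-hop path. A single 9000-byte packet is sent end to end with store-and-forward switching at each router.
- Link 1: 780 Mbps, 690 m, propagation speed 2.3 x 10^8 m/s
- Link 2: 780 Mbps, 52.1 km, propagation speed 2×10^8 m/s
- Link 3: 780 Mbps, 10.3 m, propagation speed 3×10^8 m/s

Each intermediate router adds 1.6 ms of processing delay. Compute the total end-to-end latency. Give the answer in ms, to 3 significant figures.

L = 9000 × 8 = 72000 bits.
Transmission delay per hop = L/R = 72000/780000000 = 0.0923077 ms; 3 hops → 0.276923 ms.
Propagation delays (d/s per hop): 0.003, 0.2605, 3.43333e-05 ms; sum = 0.263534 ms.
Processing at 2 router(s): 2 × 1.6 ms = 3.2 ms.
End-to-end = 3.74 ms.

3.74 ms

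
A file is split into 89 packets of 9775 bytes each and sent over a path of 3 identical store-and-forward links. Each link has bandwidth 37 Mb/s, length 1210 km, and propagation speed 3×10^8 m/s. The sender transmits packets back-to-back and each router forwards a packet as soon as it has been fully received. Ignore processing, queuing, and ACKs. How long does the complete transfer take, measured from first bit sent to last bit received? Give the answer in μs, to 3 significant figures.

Per-hop transmission t_tx = L/R = 78200/37000000 = 2113.51 μs.
Per-hop propagation t_prop = 1210000/300000000 = 4033.33 μs.
Pipeline fill: first packet needs 3·t_tx to clear all hops; remaining 88 packets each add one t_tx.
Total = (3+89-1)·t_tx + 3·t_prop = 91·2113.51 + 3·4033.33 = 204000 μs.

204000 μs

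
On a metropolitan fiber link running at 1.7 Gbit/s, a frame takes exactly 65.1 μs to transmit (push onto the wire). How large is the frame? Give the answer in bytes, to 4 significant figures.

L = R × t_tx = 1700000000 b/s × 6.51e-05 s = 110670 bits.
In bytes: 110670 / 8 = 13830 bytes.

13830 bytes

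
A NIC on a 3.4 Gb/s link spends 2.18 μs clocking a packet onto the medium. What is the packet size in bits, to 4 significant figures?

7412 bits

L = R × t_tx = 3400000000 b/s × 2.18e-06 s = 7412 bits.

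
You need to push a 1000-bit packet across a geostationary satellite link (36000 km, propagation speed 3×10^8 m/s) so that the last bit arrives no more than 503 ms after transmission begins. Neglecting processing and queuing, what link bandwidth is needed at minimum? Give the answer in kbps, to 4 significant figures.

Propagation delay = 36000000 / 300000000 = 120 ms.
Transmission budget = 503 − 120 = 383 ms.
R ≥ L / t_tx = 1000 bits / 0.383 s = 2.611 kbps.

2.611 kbps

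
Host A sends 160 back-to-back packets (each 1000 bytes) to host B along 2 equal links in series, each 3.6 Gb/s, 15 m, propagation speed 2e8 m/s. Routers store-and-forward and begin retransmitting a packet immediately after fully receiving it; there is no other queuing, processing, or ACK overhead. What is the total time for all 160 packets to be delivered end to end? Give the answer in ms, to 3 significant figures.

0.358 ms

Per-hop transmission t_tx = L/R = 8000/3600000000 = 0.00222222 ms.
Per-hop propagation t_prop = 15/200000000 = 7.5e-05 ms.
Pipeline fill: first packet needs 2·t_tx to clear all hops; remaining 159 packets each add one t_tx.
Total = (2+160-1)·t_tx + 2·t_prop = 161·0.00222222 + 2·7.5e-05 = 0.358 ms.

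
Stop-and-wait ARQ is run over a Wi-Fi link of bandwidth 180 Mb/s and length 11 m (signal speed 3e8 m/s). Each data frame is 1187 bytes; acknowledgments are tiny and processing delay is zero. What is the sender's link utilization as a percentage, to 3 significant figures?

99.9 %

t_tx = L/R = 9496/180000000 = 5.27556e-05 s.
t_prop = 11/300000000 = 3.66667e-08 s; RTT = 7.33333e-08 s.
Cycle = t_tx + RTT = 5.28289e-05 s.
Utilization = t_tx / cycle = 5.27556e-05/5.28289e-05 = 99.9 %.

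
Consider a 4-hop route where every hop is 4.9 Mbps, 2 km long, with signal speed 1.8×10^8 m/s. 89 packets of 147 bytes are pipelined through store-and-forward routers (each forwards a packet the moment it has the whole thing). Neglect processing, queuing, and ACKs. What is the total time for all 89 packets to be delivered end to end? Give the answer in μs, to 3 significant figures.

Per-hop transmission t_tx = L/R = 1176/4900000 = 240 μs.
Per-hop propagation t_prop = 2000/180000000 = 11.1111 μs.
Pipeline fill: first packet needs 4·t_tx to clear all hops; remaining 88 packets each add one t_tx.
Total = (4+89-1)·t_tx + 4·t_prop = 92·240 + 4·11.1111 = 22100 μs.

22100 μs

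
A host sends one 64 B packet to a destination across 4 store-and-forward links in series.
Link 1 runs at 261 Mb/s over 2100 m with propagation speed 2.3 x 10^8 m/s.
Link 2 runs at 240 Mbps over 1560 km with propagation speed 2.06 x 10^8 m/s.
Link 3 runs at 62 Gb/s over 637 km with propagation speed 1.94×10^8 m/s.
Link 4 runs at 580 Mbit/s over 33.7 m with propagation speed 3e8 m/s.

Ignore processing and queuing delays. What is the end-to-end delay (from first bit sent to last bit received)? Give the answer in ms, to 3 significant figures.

L = 64 × 8 = 512 bits.
Transmission delays (L/R per hop): 0.00196169, 0.00213333, 8.25806e-06, 0.000882759 ms; sum = 0.00498604 ms.
Propagation delays (d/s per hop): 0.00913043, 7.57282, 3.28351, 0.000112333 ms; sum = 10.8656 ms.
End-to-end = 10.9 ms.

10.9 ms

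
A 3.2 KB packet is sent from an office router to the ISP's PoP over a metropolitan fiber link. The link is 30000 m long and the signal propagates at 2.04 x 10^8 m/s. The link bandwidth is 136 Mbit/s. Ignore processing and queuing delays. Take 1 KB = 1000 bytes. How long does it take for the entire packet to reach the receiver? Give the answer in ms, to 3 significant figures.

L = 25600 bits.
Transmission delay = L/R = 25600 / 136000000 = 0.188235 ms.
Propagation delay = d/s = 30000 m / 204000000 m/s = 0.147059 ms.
Total = 0.335 ms.

0.335 ms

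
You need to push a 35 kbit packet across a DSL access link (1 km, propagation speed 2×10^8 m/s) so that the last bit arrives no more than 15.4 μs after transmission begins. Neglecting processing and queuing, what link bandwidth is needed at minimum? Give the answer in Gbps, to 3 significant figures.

Propagation delay = 1000 / 200000000 = 5 μs.
Transmission budget = 15.4 − 5 = 10.4 μs.
R ≥ L / t_tx = 35000 bits / 1.04e-05 s = 3.37 Gbps.

3.37 Gbps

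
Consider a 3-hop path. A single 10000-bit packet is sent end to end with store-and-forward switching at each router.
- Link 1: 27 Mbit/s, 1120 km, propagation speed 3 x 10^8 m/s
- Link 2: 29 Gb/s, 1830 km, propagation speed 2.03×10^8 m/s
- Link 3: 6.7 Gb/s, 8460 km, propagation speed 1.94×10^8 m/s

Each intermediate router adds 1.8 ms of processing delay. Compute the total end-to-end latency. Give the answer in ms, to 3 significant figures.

Transmission delays (L/R per hop): 0.37037, 0.000344828, 0.00149254 ms; sum = 0.372208 ms.
Propagation delays (d/s per hop): 3.73333, 9.01478, 43.6082 ms; sum = 56.3564 ms.
Processing at 2 router(s): 2 × 1.8 ms = 3.6 ms.
End-to-end = 60.3 ms.

60.3 ms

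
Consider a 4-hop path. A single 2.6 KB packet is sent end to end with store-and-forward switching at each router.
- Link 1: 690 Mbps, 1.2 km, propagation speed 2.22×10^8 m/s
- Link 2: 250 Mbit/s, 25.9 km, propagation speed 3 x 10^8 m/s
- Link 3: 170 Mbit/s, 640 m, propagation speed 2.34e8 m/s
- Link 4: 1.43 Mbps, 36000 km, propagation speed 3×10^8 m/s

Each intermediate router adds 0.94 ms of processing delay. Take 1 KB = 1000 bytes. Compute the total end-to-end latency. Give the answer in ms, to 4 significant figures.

137.7 ms

L = 20800 bits.
Transmission delays (L/R per hop): 0.0301449, 0.0832, 0.122353, 14.5455 ms; sum = 14.7812 ms.
Propagation delays (d/s per hop): 0.00540541, 0.0863333, 0.00273504, 120 ms; sum = 120.094 ms.
Processing at 3 router(s): 3 × 0.94 ms = 2.82 ms.
End-to-end = 137.7 ms.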